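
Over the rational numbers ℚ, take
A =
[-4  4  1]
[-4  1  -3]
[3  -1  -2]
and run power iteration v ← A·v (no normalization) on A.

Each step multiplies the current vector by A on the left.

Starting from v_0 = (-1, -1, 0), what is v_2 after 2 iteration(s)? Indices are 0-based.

v_2 = (10, 9, 1)

v_0 = (-1, -1, 0).
v_1 = A·v_0 = (0, 3, -2).
v_2 = A·v_1 = (10, 9, 1).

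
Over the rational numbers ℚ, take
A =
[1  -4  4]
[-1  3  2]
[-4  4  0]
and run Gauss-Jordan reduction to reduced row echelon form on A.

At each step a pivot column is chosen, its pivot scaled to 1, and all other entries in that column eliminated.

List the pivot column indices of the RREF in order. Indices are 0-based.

pivot(0,0)=1: scale R0 → (1, -4, 4)
  clear (1,0): R1 −= (-1)R0 → (0, -1, 6)
  clear (2,0): R2 −= (-4)R0 → (0, -12, 16)
pivot(1,1)=-1: scale R1 → (0, 1, -6)
  clear (0,1): R0 −= (-4)R1 → (1, 0, -20)
  clear (2,1): R2 −= (-12)R1 → (0, 0, -56)
pivot(2,2)=-56: scale R2 → (0, 0, 1)
  clear (0,2): R0 −= (-20)R2 → (1, 0, 0)
  clear (1,2): R1 −= (-6)R2 → (0, 1, 0)

pivot columns: 0, 1, 2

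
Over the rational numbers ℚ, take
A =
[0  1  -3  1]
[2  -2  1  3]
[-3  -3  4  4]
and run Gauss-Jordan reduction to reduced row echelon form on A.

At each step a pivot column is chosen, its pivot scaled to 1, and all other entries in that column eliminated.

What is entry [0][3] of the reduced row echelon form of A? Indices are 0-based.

M[0][3] = -2/5

[1] R0 <-> R1
[1] R0 /= 2  ⇒  (1, -1, 1/2, 3/2)
     R2 -= -3·R0  ⇒  (0, -6, 11/2, 17/2)
[2] R1 /= 1  ⇒  (0, 1, -3, 1)
     R0 -= -1·R1  ⇒  (1, 0, -5/2, 5/2)
     R2 -= -6·R1  ⇒  (0, 0, -25/2, 29/2)
[3] R2 /= -25/2  ⇒  (0, 0, 1, -29/25)
     R0 -= -5/2·R2  ⇒  (1, 0, 0, -2/5)
     R1 -= -3·R2  ⇒  (0, 1, 0, -62/25)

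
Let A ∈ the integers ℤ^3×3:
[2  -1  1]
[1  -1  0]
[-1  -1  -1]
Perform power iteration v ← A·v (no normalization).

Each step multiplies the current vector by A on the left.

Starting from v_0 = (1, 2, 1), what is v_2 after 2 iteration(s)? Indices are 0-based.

v_0 = (1, 2, 1).
v_1 = A·v_0 = (1, -1, -4).
v_2 = A·v_1 = (-1, 2, 4).

v_2 = (-1, 2, 4)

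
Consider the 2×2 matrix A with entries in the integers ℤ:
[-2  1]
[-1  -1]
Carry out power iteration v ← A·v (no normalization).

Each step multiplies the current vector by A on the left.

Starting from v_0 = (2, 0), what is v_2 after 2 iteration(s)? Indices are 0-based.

v_0 = (2, 0).
v_1 = A·v_0 = (-4, -2).
v_2 = A·v_1 = (6, 6).

v_2 = (6, 6)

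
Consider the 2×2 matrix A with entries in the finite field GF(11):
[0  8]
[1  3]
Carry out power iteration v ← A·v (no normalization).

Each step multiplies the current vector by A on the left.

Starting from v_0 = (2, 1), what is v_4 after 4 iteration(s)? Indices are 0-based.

v_4 = (3, 5)

v_0 = (2, 1).
v_1 = A·v_0 = (8, 5).
v_2 = A·v_1 = (7, 1).
v_3 = A·v_2 = (8, 10).
v_4 = A·v_3 = (3, 5).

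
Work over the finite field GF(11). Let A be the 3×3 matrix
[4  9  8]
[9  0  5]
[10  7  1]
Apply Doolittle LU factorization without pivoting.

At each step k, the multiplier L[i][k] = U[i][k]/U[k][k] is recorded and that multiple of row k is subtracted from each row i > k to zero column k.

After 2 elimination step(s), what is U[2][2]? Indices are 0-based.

U[2][2] = 1

k=0: U[0][0]=4
  eliminate (1,0): mult=5, new row 1: (0, 10, 9); set L[1][0]=5
  eliminate (2,0): mult=8, new row 2: (0, 1, 3); set L[2][0]=8
k=1: U[1][1]=10
  eliminate (2,1): mult=10, new row 2: (0, 0, 1); set L[2][1]=10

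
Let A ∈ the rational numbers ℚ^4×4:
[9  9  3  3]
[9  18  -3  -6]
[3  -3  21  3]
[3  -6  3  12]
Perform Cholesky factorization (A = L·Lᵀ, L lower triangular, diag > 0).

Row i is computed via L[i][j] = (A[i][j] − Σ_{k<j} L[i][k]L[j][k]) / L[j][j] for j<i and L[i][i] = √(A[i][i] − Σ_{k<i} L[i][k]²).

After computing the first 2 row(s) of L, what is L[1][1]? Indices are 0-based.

Step 1: L[0][0] = √(9) = 3.
  L[1][0] = (9) / L[0][0] = 3.
Step 2: L[1][1] = √(9) = 3.

L[1][1] = 3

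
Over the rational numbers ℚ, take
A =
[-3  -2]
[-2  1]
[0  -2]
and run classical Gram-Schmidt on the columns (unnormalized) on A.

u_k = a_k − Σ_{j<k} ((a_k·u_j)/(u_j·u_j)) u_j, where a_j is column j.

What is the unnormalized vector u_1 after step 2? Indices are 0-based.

u_1 = (-14/13, 21/13, -2)

Step 1: u_0 = a_0 = (-3, -2, 0).
Step 2: u_1 = a_1 − (4/13)·u_0 = (-14/13, 21/13, -2).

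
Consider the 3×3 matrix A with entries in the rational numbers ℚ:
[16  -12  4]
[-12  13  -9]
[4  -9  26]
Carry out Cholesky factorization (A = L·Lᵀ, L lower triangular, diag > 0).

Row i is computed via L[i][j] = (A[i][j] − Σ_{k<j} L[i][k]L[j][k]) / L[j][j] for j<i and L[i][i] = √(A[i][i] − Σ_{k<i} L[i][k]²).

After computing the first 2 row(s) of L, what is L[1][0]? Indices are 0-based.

L[1][0] = -3

Step 1: L[0][0] = √(16) = 4.
  L[1][0] = (-12) / L[0][0] = -3.
Step 2: L[1][1] = √(4) = 2.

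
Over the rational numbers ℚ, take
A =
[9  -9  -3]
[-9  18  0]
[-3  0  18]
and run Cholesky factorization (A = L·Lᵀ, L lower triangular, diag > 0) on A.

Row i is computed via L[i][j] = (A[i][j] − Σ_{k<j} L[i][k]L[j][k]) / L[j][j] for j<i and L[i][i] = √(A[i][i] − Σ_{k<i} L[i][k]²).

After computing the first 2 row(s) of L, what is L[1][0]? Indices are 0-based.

Step 1: L[0][0] = √(9) = 3.
  L[1][0] = (-9) / L[0][0] = -3.
Step 2: L[1][1] = √(9) = 3.

L[1][0] = -3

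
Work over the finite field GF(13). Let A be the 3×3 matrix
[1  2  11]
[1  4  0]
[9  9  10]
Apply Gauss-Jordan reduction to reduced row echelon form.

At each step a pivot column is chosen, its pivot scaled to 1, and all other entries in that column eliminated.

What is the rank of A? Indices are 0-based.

rank = 3

step 1: normalize row 0 (÷1) = (1, 2, 11)
  row 1: subtract 1×row0 = (0, 2, 2)
  row 2: subtract 9×row0 = (0, 4, 2)
step 2: normalize row 1 (÷2) = (0, 1, 1)
  row 0: subtract 2×row1 = (1, 0, 9)
  row 2: subtract 4×row1 = (0, 0, 11)
step 3: normalize row 2 (÷11) = (0, 0, 1)
  row 0: subtract 9×row2 = (1, 0, 0)
  row 1: subtract 1×row2 = (0, 1, 0)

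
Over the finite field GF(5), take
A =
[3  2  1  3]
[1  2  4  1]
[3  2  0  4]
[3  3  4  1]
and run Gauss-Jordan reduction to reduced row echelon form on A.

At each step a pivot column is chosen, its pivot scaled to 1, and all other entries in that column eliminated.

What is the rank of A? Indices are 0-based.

step 1: normalize row 0 (÷3) = (1, 4, 2, 1)
  row 1: subtract 1×row0 = (0, 3, 2, 0)
  row 2: subtract 3×row0 = (0, 0, 4, 1)
  row 3: subtract 3×row0 = (0, 1, 3, 3)
step 2: normalize row 1 (÷3) = (0, 1, 4, 0)
  row 0: subtract 4×row1 = (1, 0, 1, 1)
  row 3: subtract 1×row1 = (0, 0, 4, 3)
step 3: normalize row 2 (÷4) = (0, 0, 1, 4)
  row 0: subtract 1×row2 = (1, 0, 0, 2)
  row 1: subtract 4×row2 = (0, 1, 0, 4)
  row 3: subtract 4×row2 = (0, 0, 0, 2)
step 4: normalize row 3 (÷2) = (0, 0, 0, 1)
  row 0: subtract 2×row3 = (1, 0, 0, 0)
  row 1: subtract 4×row3 = (0, 1, 0, 0)
  row 2: subtract 4×row3 = (0, 0, 1, 0)

rank = 4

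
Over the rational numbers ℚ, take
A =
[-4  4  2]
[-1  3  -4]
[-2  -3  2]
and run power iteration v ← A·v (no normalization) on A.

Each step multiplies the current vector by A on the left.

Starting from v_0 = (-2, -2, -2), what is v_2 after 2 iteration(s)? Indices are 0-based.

v_2 = (44, -8, 8)

v_0 = (-2, -2, -2).
v_1 = A·v_0 = (-4, 4, 6).
v_2 = A·v_1 = (44, -8, 8).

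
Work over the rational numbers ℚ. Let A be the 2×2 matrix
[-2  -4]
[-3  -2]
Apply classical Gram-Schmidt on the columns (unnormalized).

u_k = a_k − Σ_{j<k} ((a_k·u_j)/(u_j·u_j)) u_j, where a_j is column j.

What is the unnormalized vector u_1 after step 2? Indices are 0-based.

u_1 = (-24/13, 16/13)

Step 1: u_0 = a_0 = (-2, -3).
Step 2: u_1 = a_1 − (14/13)·u_0 = (-24/13, 16/13).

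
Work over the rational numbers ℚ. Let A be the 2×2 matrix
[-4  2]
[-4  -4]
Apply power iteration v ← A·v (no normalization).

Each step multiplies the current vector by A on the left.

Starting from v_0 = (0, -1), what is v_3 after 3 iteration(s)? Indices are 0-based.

v_3 = (-80, -32)

v_0 = (0, -1).
v_1 = A·v_0 = (-2, 4).
v_2 = A·v_1 = (16, -8).
v_3 = A·v_2 = (-80, -32).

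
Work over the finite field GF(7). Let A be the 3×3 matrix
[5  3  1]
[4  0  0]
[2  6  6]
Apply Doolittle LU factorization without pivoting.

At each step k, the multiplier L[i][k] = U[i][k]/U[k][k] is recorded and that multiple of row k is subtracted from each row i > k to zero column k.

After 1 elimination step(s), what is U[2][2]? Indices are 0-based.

U[2][2] = 0

[col 0] pivot 5
  R1 -= 5*R0 → (0, 6, 2)  (L[1][0] := 5)
  R2 -= 6*R0 → (0, 2, 0)  (L[2][0] := 6)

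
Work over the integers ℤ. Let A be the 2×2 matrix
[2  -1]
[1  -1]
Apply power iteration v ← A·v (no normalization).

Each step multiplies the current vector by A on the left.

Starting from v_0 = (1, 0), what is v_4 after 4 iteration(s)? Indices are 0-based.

v_0 = (1, 0).
v_1 = A·v_0 = (2, 1).
v_2 = A·v_1 = (3, 1).
v_3 = A·v_2 = (5, 2).
v_4 = A·v_3 = (8, 3).

v_4 = (8, 3)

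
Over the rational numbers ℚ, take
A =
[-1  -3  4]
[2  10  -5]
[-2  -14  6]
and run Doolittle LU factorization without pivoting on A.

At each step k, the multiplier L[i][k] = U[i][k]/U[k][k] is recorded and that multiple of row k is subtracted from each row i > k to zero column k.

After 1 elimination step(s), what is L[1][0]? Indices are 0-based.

L[1][0] = -2

[col 0] pivot -1
  R1 -= -2*R0 → (0, 4, 3)  (L[1][0] := -2)
  R2 -= 2*R0 → (0, -8, -2)  (L[2][0] := 2)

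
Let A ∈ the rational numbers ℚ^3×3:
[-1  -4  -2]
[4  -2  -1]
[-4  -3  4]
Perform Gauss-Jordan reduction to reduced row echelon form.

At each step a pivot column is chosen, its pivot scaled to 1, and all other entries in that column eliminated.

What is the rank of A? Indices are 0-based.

pivot(0,0)=-1: scale R0 → (1, 4, 2)
  clear (1,0): R1 −= (4)R0 → (0, -18, -9)
  clear (2,0): R2 −= (-4)R0 → (0, 13, 12)
pivot(1,1)=-18: scale R1 → (0, 1, 1/2)
  clear (0,1): R0 −= (4)R1 → (1, 0, 0)
  clear (2,1): R2 −= (13)R1 → (0, 0, 11/2)
pivot(2,2)=11/2: scale R2 → (0, 0, 1)
  clear (1,2): R1 −= (1/2)R2 → (0, 1, 0)

rank = 3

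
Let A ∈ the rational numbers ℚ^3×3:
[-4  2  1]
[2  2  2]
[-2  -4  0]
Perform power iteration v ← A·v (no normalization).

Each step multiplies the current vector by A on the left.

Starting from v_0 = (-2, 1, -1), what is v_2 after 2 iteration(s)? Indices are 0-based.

v_2 = (-44, 10, -2)

v_0 = (-2, 1, -1).
v_1 = A·v_0 = (9, -4, 0).
v_2 = A·v_1 = (-44, 10, -2).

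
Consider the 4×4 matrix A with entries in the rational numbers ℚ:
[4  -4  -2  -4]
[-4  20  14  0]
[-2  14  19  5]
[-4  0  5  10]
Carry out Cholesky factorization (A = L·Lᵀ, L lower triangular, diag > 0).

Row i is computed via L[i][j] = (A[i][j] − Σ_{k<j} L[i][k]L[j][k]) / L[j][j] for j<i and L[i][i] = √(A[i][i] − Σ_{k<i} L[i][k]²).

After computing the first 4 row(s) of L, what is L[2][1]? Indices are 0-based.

L[2][1] = 3

Step 1: L[0][0] = √(4) = 2.
  L[1][0] = (-4) / L[0][0] = -2.
Step 2: L[1][1] = √(16) = 4.
  L[2][0] = (-2) / L[0][0] = -1.
  L[2][1] = (12) / L[1][1] = 3.
Step 3: L[2][2] = √(9) = 3.
  L[3][0] = (-4) / L[0][0] = -2.
  L[3][1] = (-4) / L[1][1] = -1.
  L[3][2] = (6) / L[2][2] = 2.
Step 4: L[3][3] = √(1) = 1.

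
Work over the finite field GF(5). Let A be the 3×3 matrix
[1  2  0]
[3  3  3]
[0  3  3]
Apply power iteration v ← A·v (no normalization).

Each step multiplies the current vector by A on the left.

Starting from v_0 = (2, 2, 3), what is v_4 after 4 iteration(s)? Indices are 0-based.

v_4 = (2, 4, 4)

v_0 = (2, 2, 3).
v_1 = A·v_0 = (1, 1, 0).
v_2 = A·v_1 = (3, 1, 3).
v_3 = A·v_2 = (0, 1, 2).
v_4 = A·v_3 = (2, 4, 4).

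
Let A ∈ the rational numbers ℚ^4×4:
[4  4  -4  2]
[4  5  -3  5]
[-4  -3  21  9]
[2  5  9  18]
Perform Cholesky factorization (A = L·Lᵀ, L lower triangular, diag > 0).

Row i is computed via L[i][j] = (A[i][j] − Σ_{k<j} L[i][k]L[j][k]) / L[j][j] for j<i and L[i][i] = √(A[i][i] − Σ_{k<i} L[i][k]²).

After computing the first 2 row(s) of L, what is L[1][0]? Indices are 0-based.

Step 1: L[0][0] = √(4) = 2.
  L[1][0] = (4) / L[0][0] = 2.
Step 2: L[1][1] = √(1) = 1.

L[1][0] = 2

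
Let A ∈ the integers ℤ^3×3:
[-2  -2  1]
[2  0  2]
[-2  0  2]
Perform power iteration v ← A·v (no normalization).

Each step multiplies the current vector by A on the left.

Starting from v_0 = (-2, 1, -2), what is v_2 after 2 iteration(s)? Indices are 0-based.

v_0 = (-2, 1, -2).
v_1 = A·v_0 = (0, -8, 0).
v_2 = A·v_1 = (16, 0, 0).

v_2 = (16, 0, 0)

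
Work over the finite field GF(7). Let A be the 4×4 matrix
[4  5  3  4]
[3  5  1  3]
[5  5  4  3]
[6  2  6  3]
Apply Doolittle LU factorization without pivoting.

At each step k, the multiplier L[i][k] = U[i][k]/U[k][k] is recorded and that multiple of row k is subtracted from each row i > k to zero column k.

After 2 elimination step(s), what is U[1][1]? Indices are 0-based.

U[1][1] = 3

[col 0] pivot 4
  R1 -= 6*R0 → (0, 3, 4, 0)  (L[1][0] := 6)
  R2 -= 3*R0 → (0, 4, 2, 5)  (L[2][0] := 3)
  R3 -= 5*R0 → (0, 5, 5, 4)  (L[3][0] := 5)
[col 1] pivot 3
  R2 -= 6*R1 → (0, 0, 6, 5)  (L[2][1] := 6)
  R3 -= 4*R1 → (0, 0, 3, 4)  (L[3][1] := 4)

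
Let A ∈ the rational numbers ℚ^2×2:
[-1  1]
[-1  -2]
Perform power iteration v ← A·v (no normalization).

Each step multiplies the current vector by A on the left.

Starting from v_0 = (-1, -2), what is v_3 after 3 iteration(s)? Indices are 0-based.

v_0 = (-1, -2).
v_1 = A·v_0 = (-1, 5).
v_2 = A·v_1 = (6, -9).
v_3 = A·v_2 = (-15, 12).

v_3 = (-15, 12)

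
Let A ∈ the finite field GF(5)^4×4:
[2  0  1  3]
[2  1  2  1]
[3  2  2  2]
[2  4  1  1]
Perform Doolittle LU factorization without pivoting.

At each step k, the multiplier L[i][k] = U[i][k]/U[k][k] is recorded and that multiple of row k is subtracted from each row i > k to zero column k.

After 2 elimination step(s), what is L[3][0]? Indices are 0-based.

L[3][0] = 1

Step 1: pivot at (0,0) is 2.
  row1 ← row1 − (1)·row0  ⇒  L[1][0]=1, U row1=(0, 1, 1, 3)
  row2 ← row2 − (4)·row0  ⇒  L[2][0]=4, U row2=(0, 2, 3, 0)
  row3 ← row3 − (1)·row0  ⇒  L[3][0]=1, U row3=(0, 4, 0, 3)
Step 2: pivot at (1,1) is 1.
  row2 ← row2 − (2)·row1  ⇒  L[2][1]=2, U row2=(0, 0, 1, 4)
  row3 ← row3 − (4)·row1  ⇒  L[3][1]=4, U row3=(0, 0, 1, 1)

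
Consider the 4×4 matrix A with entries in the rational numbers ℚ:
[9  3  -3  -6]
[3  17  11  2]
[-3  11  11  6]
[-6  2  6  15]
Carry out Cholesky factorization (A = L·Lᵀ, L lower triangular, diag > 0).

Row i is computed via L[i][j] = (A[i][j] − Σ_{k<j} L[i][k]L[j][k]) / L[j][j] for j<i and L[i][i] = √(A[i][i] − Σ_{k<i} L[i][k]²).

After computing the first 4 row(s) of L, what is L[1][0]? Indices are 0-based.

L[1][0] = 1

Step 1: L[0][0] = √(9) = 3.
  L[1][0] = (3) / L[0][0] = 1.
Step 2: L[1][1] = √(16) = 4.
  L[2][0] = (-3) / L[0][0] = -1.
  L[2][1] = (12) / L[1][1] = 3.
Step 3: L[2][2] = √(1) = 1.
  L[3][0] = (-6) / L[0][0] = -2.
  L[3][1] = (4) / L[1][1] = 1.
  L[3][2] = (1) / L[2][2] = 1.
Step 4: L[3][3] = √(9) = 3.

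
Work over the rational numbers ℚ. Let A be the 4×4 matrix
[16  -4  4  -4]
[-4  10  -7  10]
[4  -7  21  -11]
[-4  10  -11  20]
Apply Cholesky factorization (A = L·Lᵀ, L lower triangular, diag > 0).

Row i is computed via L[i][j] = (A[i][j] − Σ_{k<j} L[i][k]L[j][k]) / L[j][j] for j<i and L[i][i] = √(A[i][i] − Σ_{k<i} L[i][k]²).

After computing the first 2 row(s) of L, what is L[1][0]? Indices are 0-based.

L[1][0] = -1

Step 1: L[0][0] = √(16) = 4.
  L[1][0] = (-4) / L[0][0] = -1.
Step 2: L[1][1] = √(9) = 3.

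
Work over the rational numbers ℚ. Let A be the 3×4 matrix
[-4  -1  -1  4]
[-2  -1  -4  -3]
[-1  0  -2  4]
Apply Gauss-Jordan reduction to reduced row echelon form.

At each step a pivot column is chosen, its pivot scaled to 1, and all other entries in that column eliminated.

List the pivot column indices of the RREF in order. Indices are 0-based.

pivot(0,0)=-4: scale R0 → (1, 1/4, 1/4, -1)
  clear (1,0): R1 −= (-2)R0 → (0, -1/2, -7/2, -5)
  clear (2,0): R2 −= (-1)R0 → (0, 1/4, -7/4, 3)
pivot(1,1)=-1/2: scale R1 → (0, 1, 7, 10)
  clear (0,1): R0 −= (1/4)R1 → (1, 0, -3/2, -7/2)
  clear (2,1): R2 −= (1/4)R1 → (0, 0, -7/2, 1/2)
pivot(2,2)=-7/2: scale R2 → (0, 0, 1, -1/7)
  clear (0,2): R0 −= (-3/2)R2 → (1, 0, 0, -26/7)
  clear (1,2): R1 −= (7)R2 → (0, 1, 0, 11)

pivot columns: 0, 1, 2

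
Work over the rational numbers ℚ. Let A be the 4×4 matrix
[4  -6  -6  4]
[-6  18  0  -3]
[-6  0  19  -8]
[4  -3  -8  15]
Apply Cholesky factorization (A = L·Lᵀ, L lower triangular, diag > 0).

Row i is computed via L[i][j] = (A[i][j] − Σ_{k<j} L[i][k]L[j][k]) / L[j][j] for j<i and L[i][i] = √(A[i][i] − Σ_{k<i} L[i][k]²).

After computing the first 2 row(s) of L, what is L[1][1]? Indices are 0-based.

Step 1: L[0][0] = √(4) = 2.
  L[1][0] = (-6) / L[0][0] = -3.
Step 2: L[1][1] = √(9) = 3.

L[1][1] = 3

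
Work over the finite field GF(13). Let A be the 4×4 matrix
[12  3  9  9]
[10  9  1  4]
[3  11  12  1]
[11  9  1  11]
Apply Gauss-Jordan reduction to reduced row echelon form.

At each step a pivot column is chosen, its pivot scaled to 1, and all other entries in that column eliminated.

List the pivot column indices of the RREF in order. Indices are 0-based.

pivot columns: 0, 1, 2, 3

step 1: normalize row 0 (÷12) = (1, 10, 4, 4)
  row 1: subtract 10×row0 = (0, 0, 0, 3)
  row 2: subtract 3×row0 = (0, 7, 0, 2)
  row 3: subtract 11×row0 = (0, 3, 9, 6)
step 2: exchange rows 1,2
step 2: normalize row 1 (÷7) = (0, 1, 0, 4)
  row 0: subtract 10×row1 = (1, 0, 4, 3)
  row 3: subtract 3×row1 = (0, 0, 9, 7)
step 3: exchange rows 2,3
step 3: normalize row 2 (÷9) = (0, 0, 1, 8)
  row 0: subtract 4×row2 = (1, 0, 0, 10)
step 4: normalize row 3 (÷3) = (0, 0, 0, 1)
  row 0: subtract 10×row3 = (1, 0, 0, 0)
  row 1: subtract 4×row3 = (0, 1, 0, 0)
  row 2: subtract 8×row3 = (0, 0, 1, 0)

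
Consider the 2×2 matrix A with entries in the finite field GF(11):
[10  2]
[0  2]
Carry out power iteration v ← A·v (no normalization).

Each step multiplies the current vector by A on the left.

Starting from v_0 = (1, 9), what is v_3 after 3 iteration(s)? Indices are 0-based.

v_3 = (9, 6)

v_0 = (1, 9).
v_1 = A·v_0 = (6, 7).
v_2 = A·v_1 = (8, 3).
v_3 = A·v_2 = (9, 6).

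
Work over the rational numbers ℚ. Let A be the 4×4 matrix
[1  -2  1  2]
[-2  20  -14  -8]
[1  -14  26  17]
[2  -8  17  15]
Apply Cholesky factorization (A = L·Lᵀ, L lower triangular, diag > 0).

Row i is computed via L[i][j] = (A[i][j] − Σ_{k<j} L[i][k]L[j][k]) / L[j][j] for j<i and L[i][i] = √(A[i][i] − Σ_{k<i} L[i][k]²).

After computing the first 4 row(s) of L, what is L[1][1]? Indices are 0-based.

Step 1: L[0][0] = √(1) = 1.
  L[1][0] = (-2) / L[0][0] = -2.
Step 2: L[1][1] = √(16) = 4.
  L[2][0] = (1) / L[0][0] = 1.
  L[2][1] = (-12) / L[1][1] = -3.
Step 3: L[2][2] = √(16) = 4.
  L[3][0] = (2) / L[0][0] = 2.
  L[3][1] = (-4) / L[1][1] = -1.
  L[3][2] = (12) / L[2][2] = 3.
Step 4: L[3][3] = √(1) = 1.

L[1][1] = 4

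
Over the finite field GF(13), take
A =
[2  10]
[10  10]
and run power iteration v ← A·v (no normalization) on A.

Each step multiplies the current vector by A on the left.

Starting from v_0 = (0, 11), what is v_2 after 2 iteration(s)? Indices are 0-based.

v_2 = (7, 3)

v_0 = (0, 11).
v_1 = A·v_0 = (6, 6).
v_2 = A·v_1 = (7, 3).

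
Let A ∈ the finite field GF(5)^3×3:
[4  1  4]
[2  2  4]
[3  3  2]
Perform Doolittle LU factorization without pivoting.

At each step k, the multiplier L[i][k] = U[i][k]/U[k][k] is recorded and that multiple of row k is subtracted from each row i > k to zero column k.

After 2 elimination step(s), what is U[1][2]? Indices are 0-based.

Step 1: pivot at (0,0) is 4.
  row1 ← row1 − (3)·row0  ⇒  L[1][0]=3, U row1=(0, 4, 2)
  row2 ← row2 − (2)·row0  ⇒  L[2][0]=2, U row2=(0, 1, 4)
Step 2: pivot at (1,1) is 4.
  row2 ← row2 − (4)·row1  ⇒  L[2][1]=4, U row2=(0, 0, 1)

U[1][2] = 2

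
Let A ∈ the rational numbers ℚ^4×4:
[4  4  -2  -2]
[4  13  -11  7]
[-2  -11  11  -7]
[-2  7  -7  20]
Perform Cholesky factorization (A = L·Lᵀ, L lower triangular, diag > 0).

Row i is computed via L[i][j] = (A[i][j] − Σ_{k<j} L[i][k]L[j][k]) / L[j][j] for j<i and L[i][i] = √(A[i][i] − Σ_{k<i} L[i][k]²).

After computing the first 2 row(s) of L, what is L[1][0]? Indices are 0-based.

L[1][0] = 2

Step 1: L[0][0] = √(4) = 2.
  L[1][0] = (4) / L[0][0] = 2.
Step 2: L[1][1] = √(9) = 3.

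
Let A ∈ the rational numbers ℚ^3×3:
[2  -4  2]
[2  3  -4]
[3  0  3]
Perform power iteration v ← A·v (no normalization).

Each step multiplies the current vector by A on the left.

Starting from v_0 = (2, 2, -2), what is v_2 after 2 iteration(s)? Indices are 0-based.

v_0 = (2, 2, -2).
v_1 = A·v_0 = (-8, 18, 0).
v_2 = A·v_1 = (-88, 38, -24).

v_2 = (-88, 38, -24)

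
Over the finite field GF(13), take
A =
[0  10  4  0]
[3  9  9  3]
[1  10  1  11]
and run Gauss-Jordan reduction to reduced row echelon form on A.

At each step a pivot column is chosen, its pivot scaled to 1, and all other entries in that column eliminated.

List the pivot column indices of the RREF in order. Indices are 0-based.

pivot columns: 0, 1, 2

pivot(0,0): swap R0↔R1
pivot(0,0)=3: scale R0 → (1, 3, 3, 1)
  clear (2,0): R2 −= (1)R0 → (0, 7, 11, 10)
pivot(1,1)=10: scale R1 → (0, 1, 3, 0)
  clear (0,1): R0 −= (3)R1 → (1, 0, 7, 1)
  clear (2,1): R2 −= (7)R1 → (0, 0, 3, 10)
pivot(2,2)=3: scale R2 → (0, 0, 1, 12)
  clear (0,2): R0 −= (7)R2 → (1, 0, 0, 8)
  clear (1,2): R1 −= (3)R2 → (0, 1, 0, 3)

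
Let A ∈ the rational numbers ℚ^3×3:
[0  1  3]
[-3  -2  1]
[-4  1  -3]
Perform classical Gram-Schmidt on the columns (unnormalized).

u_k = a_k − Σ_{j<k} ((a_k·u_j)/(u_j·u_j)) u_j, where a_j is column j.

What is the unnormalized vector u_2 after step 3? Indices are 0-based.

u_2 = (253/73, 92/73, -69/73)

Step 1: u_0 = a_0 = (0, -3, -4).
Step 2: u_1 = a_1 − (2/25)·u_0 = (1, -44/25, 33/25).
Step 3: u_2 = a_2 − (9/25)·u_0 − (-34/73)·u_1 = (253/73, 92/73, -69/73).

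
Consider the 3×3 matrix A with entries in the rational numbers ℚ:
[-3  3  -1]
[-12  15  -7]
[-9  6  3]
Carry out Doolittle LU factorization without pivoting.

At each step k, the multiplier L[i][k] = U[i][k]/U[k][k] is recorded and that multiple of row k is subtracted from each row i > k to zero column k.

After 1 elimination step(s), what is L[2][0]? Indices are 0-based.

L[2][0] = 3

k=0: U[0][0]=-3
  eliminate (1,0): mult=4, new row 1: (0, 3, -3); set L[1][0]=4
  eliminate (2,0): mult=3, new row 2: (0, -3, 6); set L[2][0]=3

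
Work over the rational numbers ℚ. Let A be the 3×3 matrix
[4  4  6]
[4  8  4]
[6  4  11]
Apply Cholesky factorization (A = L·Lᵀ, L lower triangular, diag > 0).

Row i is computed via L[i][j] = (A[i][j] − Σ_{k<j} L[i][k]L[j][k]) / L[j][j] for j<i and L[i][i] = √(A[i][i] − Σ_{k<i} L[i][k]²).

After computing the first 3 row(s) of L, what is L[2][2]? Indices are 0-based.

Step 1: L[0][0] = √(4) = 2.
  L[1][0] = (4) / L[0][0] = 2.
Step 2: L[1][1] = √(4) = 2.
  L[2][0] = (6) / L[0][0] = 3.
  L[2][1] = (-2) / L[1][1] = -1.
Step 3: L[2][2] = √(1) = 1.

L[2][2] = 1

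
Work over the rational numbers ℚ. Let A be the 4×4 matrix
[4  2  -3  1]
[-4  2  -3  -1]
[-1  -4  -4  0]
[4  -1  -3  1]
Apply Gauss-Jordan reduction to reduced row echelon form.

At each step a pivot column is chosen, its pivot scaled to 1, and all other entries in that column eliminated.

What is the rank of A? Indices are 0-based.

rank = 4

[1] R0 /= 4  ⇒  (1, 1/2, -3/4, 1/4)
     R1 -= -4·R0  ⇒  (0, 4, -6, 0)
     R2 -= -1·R0  ⇒  (0, -7/2, -19/4, 1/4)
     R3 -= 4·R0  ⇒  (0, -3, 0, 0)
[2] R1 /= 4  ⇒  (0, 1, -3/2, 0)
     R0 -= 1/2·R1  ⇒  (1, 0, 0, 1/4)
     R2 -= -7/2·R1  ⇒  (0, 0, -10, 1/4)
     R3 -= -3·R1  ⇒  (0, 0, -9/2, 0)
[3] R2 /= -10  ⇒  (0, 0, 1, -1/40)
     R1 -= -3/2·R2  ⇒  (0, 1, 0, -3/80)
     R3 -= -9/2·R2  ⇒  (0, 0, 0, -9/80)
[4] R3 /= -9/80  ⇒  (0, 0, 0, 1)
     R0 -= 1/4·R3  ⇒  (1, 0, 0, 0)
     R1 -= -3/80·R3  ⇒  (0, 1, 0, 0)
     R2 -= -1/40·R3  ⇒  (0, 0, 1, 0)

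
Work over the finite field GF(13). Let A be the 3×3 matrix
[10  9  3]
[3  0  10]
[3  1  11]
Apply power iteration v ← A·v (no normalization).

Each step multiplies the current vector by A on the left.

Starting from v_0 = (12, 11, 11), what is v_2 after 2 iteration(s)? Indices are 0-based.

v_0 = (12, 11, 11).
v_1 = A·v_0 = (5, 3, 12).
v_2 = A·v_1 = (9, 5, 7).

v_2 = (9, 5, 7)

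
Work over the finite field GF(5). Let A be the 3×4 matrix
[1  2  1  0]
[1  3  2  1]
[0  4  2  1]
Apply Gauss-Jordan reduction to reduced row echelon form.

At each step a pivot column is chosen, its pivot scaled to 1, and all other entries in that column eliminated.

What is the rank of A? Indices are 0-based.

rank = 3

step 1: normalize row 0 (÷1) = (1, 2, 1, 0)
  row 1: subtract 1×row0 = (0, 1, 1, 1)
step 2: normalize row 1 (÷1) = (0, 1, 1, 1)
  row 0: subtract 2×row1 = (1, 0, 4, 3)
  row 2: subtract 4×row1 = (0, 0, 3, 2)
step 3: normalize row 2 (÷3) = (0, 0, 1, 4)
  row 0: subtract 4×row2 = (1, 0, 0, 2)
  row 1: subtract 1×row2 = (0, 1, 0, 2)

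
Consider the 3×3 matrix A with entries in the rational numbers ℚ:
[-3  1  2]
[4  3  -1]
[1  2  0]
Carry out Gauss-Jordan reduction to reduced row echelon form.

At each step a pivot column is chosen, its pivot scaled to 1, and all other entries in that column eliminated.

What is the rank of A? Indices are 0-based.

[1] R0 /= -3  ⇒  (1, -1/3, -2/3)
     R1 -= 4·R0  ⇒  (0, 13/3, 5/3)
     R2 -= 1·R0  ⇒  (0, 7/3, 2/3)
[2] R1 /= 13/3  ⇒  (0, 1, 5/13)
     R0 -= -1/3·R1  ⇒  (1, 0, -7/13)
     R2 -= 7/3·R1  ⇒  (0, 0, -3/13)
[3] R2 /= -3/13  ⇒  (0, 0, 1)
     R0 -= -7/13·R2  ⇒  (1, 0, 0)
     R1 -= 5/13·R2  ⇒  (0, 1, 0)

rank = 3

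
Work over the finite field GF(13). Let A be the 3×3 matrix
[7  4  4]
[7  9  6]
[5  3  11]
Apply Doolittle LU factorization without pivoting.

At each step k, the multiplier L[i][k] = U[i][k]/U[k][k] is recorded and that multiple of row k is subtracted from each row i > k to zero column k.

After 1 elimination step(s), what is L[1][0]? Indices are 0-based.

k=0: U[0][0]=7
  eliminate (1,0): mult=1, new row 1: (0, 5, 2); set L[1][0]=1
  eliminate (2,0): mult=10, new row 2: (0, 2, 10); set L[2][0]=10

L[1][0] = 1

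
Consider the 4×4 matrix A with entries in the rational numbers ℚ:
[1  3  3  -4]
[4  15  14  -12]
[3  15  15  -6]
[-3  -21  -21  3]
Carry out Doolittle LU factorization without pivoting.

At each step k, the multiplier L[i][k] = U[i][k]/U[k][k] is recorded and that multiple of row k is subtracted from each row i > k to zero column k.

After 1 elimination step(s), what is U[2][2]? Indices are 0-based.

Step 1: pivot at (0,0) is 1.
  row1 ← row1 − (4)·row0  ⇒  L[1][0]=4, U row1=(0, 3, 2, 4)
  row2 ← row2 − (3)·row0  ⇒  L[2][0]=3, U row2=(0, 6, 6, 6)
  row3 ← row3 − (-3)·row0  ⇒  L[3][0]=-3, U row3=(0, -12, -12, -9)

U[2][2] = 6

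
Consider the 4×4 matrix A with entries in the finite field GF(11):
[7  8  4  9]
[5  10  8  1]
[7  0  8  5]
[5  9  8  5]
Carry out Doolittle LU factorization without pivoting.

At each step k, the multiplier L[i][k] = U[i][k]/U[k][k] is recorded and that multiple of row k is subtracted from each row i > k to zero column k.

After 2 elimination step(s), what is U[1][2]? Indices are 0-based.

U[1][2] = 2

Step 1: pivot at (0,0) is 7.
  row1 ← row1 − (7)·row0  ⇒  L[1][0]=7, U row1=(0, 9, 2, 4)
  row2 ← row2 − (1)·row0  ⇒  L[2][0]=1, U row2=(0, 3, 4, 7)
  row3 ← row3 − (7)·row0  ⇒  L[3][0]=7, U row3=(0, 8, 2, 8)
Step 2: pivot at (1,1) is 9.
  row2 ← row2 − (4)·row1  ⇒  L[2][1]=4, U row2=(0, 0, 7, 2)
  row3 ← row3 − (7)·row1  ⇒  L[3][1]=7, U row3=(0, 0, 10, 2)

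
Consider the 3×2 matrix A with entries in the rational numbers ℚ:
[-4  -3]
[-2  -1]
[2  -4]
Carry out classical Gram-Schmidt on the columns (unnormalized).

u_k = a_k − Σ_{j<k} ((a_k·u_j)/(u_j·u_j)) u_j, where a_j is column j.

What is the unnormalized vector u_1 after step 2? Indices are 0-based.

Step 1: u_0 = a_0 = (-4, -2, 2).
Step 2: u_1 = a_1 − (1/4)·u_0 = (-2, -1/2, -9/2).

u_1 = (-2, -1/2, -9/2)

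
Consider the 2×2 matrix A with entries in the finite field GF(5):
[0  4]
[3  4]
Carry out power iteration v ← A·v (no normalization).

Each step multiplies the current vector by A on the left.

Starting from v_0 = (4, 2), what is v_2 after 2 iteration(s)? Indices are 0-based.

v_0 = (4, 2).
v_1 = A·v_0 = (3, 0).
v_2 = A·v_1 = (0, 4).

v_2 = (0, 4)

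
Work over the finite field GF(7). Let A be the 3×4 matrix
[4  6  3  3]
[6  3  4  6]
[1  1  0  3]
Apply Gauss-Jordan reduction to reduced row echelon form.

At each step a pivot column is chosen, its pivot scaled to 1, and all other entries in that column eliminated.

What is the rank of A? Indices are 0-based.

pivot(0,0)=4: scale R0 → (1, 5, 6, 6)
  clear (1,0): R1 −= (6)R0 → (0, 1, 3, 5)
  clear (2,0): R2 −= (1)R0 → (0, 3, 1, 4)
pivot(1,1)=1: scale R1 → (0, 1, 3, 5)
  clear (0,1): R0 −= (5)R1 → (1, 0, 5, 2)
  clear (2,1): R2 −= (3)R1 → (0, 0, 6, 3)
pivot(2,2)=6: scale R2 → (0, 0, 1, 4)
  clear (0,2): R0 −= (5)R2 → (1, 0, 0, 3)
  clear (1,2): R1 −= (3)R2 → (0, 1, 0, 0)

rank = 3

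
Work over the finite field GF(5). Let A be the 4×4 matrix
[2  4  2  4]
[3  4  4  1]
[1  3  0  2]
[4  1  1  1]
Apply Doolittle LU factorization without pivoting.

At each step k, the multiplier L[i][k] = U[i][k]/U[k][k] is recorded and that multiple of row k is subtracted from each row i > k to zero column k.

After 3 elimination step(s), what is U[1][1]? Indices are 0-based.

[col 0] pivot 2
  R1 -= 4*R0 → (0, 3, 1, 0)  (L[1][0] := 4)
  R2 -= 3*R0 → (0, 1, 4, 0)  (L[2][0] := 3)
  R3 -= 2*R0 → (0, 3, 2, 3)  (L[3][0] := 2)
[col 1] pivot 3
  R2 -= 2*R1 → (0, 0, 2, 0)  (L[2][1] := 2)
  R3 -= 1*R1 → (0, 0, 1, 3)  (L[3][1] := 1)
[col 2] pivot 2
  R3 -= 3*R2 → (0, 0, 0, 3)  (L[3][2] := 3)

U[1][1] = 3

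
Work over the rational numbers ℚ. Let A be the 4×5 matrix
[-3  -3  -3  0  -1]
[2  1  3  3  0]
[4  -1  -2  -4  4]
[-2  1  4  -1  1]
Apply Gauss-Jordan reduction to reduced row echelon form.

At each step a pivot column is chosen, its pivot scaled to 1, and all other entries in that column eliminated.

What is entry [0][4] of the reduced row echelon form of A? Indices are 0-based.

M[0][4] = 40/83

step 1: normalize row 0 (÷-3) = (1, 1, 1, 0, 1/3)
  row 1: subtract 2×row0 = (0, -1, 1, 3, -2/3)
  row 2: subtract 4×row0 = (0, -5, -6, -4, 8/3)
  row 3: subtract -2×row0 = (0, 3, 6, -1, 5/3)
step 2: normalize row 1 (÷-1) = (0, 1, -1, -3, 2/3)
  row 0: subtract 1×row1 = (1, 0, 2, 3, -1/3)
  row 2: subtract -5×row1 = (0, 0, -11, -19, 6)
  row 3: subtract 3×row1 = (0, 0, 9, 8, -1/3)
step 3: normalize row 2 (÷-11) = (0, 0, 1, 19/11, -6/11)
  row 0: subtract 2×row2 = (1, 0, 0, -5/11, 25/33)
  row 1: subtract -1×row2 = (0, 1, 0, -14/11, 4/33)
  row 3: subtract 9×row2 = (0, 0, 0, -83/11, 151/33)
step 4: normalize row 3 (÷-83/11) = (0, 0, 0, 1, -151/249)
  row 0: subtract -5/11×row3 = (1, 0, 0, 0, 40/83)
  row 1: subtract -14/11×row3 = (0, 1, 0, 0, -54/83)
  row 2: subtract 19/11×row3 = (0, 0, 1, 0, 125/249)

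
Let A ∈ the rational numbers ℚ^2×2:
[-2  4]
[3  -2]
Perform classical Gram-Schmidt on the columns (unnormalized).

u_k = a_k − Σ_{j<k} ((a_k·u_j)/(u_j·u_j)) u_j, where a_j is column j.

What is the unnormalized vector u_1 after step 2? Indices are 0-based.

Step 1: u_0 = a_0 = (-2, 3).
Step 2: u_1 = a_1 − (-14/13)·u_0 = (24/13, 16/13).

u_1 = (24/13, 16/13)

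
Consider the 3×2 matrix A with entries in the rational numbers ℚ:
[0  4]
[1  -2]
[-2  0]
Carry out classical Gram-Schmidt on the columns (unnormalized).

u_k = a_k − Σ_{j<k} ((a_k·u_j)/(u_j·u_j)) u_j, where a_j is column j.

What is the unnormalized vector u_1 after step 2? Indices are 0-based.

u_1 = (4, -8/5, -4/5)

Step 1: u_0 = a_0 = (0, 1, -2).
Step 2: u_1 = a_1 − (-2/5)·u_0 = (4, -8/5, -4/5).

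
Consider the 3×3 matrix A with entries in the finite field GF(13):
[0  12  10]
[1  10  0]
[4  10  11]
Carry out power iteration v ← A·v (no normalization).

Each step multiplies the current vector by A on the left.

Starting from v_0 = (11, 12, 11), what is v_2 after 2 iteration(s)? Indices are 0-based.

v_0 = (11, 12, 11).
v_1 = A·v_0 = (7, 1, 12).
v_2 = A·v_1 = (2, 4, 1).

v_2 = (2, 4, 1)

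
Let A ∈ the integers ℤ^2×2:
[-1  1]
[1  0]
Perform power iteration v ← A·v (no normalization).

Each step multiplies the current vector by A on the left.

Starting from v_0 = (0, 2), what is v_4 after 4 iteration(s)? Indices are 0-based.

v_0 = (0, 2).
v_1 = A·v_0 = (2, 0).
v_2 = A·v_1 = (-2, 2).
v_3 = A·v_2 = (4, -2).
v_4 = A·v_3 = (-6, 4).

v_4 = (-6, 4)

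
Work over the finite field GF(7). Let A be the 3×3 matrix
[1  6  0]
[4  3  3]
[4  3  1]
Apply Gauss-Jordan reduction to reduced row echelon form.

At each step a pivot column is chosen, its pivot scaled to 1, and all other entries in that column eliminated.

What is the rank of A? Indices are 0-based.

step 1: normalize row 0 (÷1) = (1, 6, 0)
  row 1: subtract 4×row0 = (0, 0, 3)
  row 2: subtract 4×row0 = (0, 0, 1)
skip col 1 (zero from row 1)
step 2: normalize row 1 (÷3) = (0, 0, 1)
  row 2: subtract 1×row1 = (0, 0, 0)

rank = 2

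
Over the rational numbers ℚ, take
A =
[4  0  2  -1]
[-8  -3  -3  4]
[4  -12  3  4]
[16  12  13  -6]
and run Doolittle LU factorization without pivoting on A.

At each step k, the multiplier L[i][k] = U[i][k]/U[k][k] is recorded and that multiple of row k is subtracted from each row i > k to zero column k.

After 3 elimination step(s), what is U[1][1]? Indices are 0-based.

Step 1: pivot at (0,0) is 4.
  row1 ← row1 − (-2)·row0  ⇒  L[1][0]=-2, U row1=(0, -3, 1, 2)
  row2 ← row2 − (1)·row0  ⇒  L[2][0]=1, U row2=(0, -12, 1, 5)
  row3 ← row3 − (4)·row0  ⇒  L[3][0]=4, U row3=(0, 12, 5, -2)
Step 2: pivot at (1,1) is -3.
  row2 ← row2 − (4)·row1  ⇒  L[2][1]=4, U row2=(0, 0, -3, -3)
  row3 ← row3 − (-4)·row1  ⇒  L[3][1]=-4, U row3=(0, 0, 9, 6)
Step 3: pivot at (2,2) is -3.
  row3 ← row3 − (-3)·row2  ⇒  L[3][2]=-3, U row3=(0, 0, 0, -3)

U[1][1] = -3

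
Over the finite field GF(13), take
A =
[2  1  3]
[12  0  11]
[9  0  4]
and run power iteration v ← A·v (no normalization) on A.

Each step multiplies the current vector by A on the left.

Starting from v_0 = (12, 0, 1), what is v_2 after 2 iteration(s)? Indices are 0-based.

v_2 = (12, 9, 2)

v_0 = (12, 0, 1).
v_1 = A·v_0 = (1, 12, 8).
v_2 = A·v_1 = (12, 9, 2).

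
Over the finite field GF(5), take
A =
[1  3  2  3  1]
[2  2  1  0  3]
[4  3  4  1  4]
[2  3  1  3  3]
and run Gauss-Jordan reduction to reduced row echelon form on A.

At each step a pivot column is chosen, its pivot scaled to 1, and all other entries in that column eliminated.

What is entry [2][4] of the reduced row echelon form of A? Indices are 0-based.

pivot(0,0)=1: scale R0 → (1, 3, 2, 3, 1)
  clear (1,0): R1 −= (2)R0 → (0, 1, 2, 4, 1)
  clear (2,0): R2 −= (4)R0 → (0, 1, 1, 4, 0)
  clear (3,0): R3 −= (2)R0 → (0, 2, 2, 2, 1)
pivot(1,1)=1: scale R1 → (0, 1, 2, 4, 1)
  clear (0,1): R0 −= (3)R1 → (1, 0, 1, 1, 3)
  clear (2,1): R2 −= (1)R1 → (0, 0, 4, 0, 4)
  clear (3,1): R3 −= (2)R1 → (0, 0, 3, 4, 4)
pivot(2,2)=4: scale R2 → (0, 0, 1, 0, 1)
  clear (0,2): R0 −= (1)R2 → (1, 0, 0, 1, 2)
  clear (1,2): R1 −= (2)R2 → (0, 1, 0, 4, 4)
  clear (3,2): R3 −= (3)R2 → (0, 0, 0, 4, 1)
pivot(3,3)=4: scale R3 → (0, 0, 0, 1, 4)
  clear (0,3): R0 −= (1)R3 → (1, 0, 0, 0, 3)
  clear (1,3): R1 −= (4)R3 → (0, 1, 0, 0, 3)

M[2][4] = 1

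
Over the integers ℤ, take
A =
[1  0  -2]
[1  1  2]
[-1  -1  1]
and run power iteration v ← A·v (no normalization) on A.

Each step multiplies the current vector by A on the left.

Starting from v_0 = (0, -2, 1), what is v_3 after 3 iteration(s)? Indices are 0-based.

v_0 = (0, -2, 1).
v_1 = A·v_0 = (-2, 0, 3).
v_2 = A·v_1 = (-8, 4, 5).
v_3 = A·v_2 = (-18, 6, 9).

v_3 = (-18, 6, 9)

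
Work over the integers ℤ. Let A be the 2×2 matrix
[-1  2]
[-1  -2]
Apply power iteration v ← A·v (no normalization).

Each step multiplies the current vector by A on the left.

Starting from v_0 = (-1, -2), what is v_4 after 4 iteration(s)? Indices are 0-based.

v_4 = (29, 25)

v_0 = (-1, -2).
v_1 = A·v_0 = (-3, 5).
v_2 = A·v_1 = (13, -7).
v_3 = A·v_2 = (-27, 1).
v_4 = A·v_3 = (29, 25).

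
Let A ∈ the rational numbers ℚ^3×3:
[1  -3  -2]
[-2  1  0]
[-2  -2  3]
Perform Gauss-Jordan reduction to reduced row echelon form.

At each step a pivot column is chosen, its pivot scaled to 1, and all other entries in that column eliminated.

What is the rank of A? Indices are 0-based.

rank = 3

[1] R0 /= 1  ⇒  (1, -3, -2)
     R1 -= -2·R0  ⇒  (0, -5, -4)
     R2 -= -2·R0  ⇒  (0, -8, -1)
[2] R1 /= -5  ⇒  (0, 1, 4/5)
     R0 -= -3·R1  ⇒  (1, 0, 2/5)
     R2 -= -8·R1  ⇒  (0, 0, 27/5)
[3] R2 /= 27/5  ⇒  (0, 0, 1)
     R0 -= 2/5·R2  ⇒  (1, 0, 0)
     R1 -= 4/5·R2  ⇒  (0, 1, 0)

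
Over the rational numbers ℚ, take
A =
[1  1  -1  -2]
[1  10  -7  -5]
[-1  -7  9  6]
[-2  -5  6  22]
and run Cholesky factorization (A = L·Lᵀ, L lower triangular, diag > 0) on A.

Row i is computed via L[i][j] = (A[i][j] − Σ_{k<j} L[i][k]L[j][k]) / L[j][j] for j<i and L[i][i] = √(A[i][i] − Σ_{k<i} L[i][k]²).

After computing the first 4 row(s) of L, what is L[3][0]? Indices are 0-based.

L[3][0] = -2

Step 1: L[0][0] = √(1) = 1.
  L[1][0] = (1) / L[0][0] = 1.
Step 2: L[1][1] = √(9) = 3.
  L[2][0] = (-1) / L[0][0] = -1.
  L[2][1] = (-6) / L[1][1] = -2.
Step 3: L[2][2] = √(4) = 2.
  L[3][0] = (-2) / L[0][0] = -2.
  L[3][1] = (-3) / L[1][1] = -1.
  L[3][2] = (2) / L[2][2] = 1.
Step 4: L[3][3] = √(16) = 4.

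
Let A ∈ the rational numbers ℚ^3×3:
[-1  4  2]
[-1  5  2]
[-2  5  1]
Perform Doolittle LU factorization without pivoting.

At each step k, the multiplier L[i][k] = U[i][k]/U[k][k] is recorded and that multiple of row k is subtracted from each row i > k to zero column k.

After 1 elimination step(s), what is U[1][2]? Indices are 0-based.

Step 1: pivot at (0,0) is -1.
  row1 ← row1 − (1)·row0  ⇒  L[1][0]=1, U row1=(0, 1, 0)
  row2 ← row2 − (2)·row0  ⇒  L[2][0]=2, U row2=(0, -3, -3)

U[1][2] = 0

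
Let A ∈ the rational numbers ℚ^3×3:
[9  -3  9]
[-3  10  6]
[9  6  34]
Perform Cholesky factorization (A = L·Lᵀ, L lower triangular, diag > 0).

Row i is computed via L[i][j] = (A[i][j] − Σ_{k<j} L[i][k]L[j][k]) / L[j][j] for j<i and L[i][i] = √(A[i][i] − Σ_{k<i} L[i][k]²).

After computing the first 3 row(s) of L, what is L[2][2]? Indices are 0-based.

L[2][2] = 4

Step 1: L[0][0] = √(9) = 3.
  L[1][0] = (-3) / L[0][0] = -1.
Step 2: L[1][1] = √(9) = 3.
  L[2][0] = (9) / L[0][0] = 3.
  L[2][1] = (9) / L[1][1] = 3.
Step 3: L[2][2] = √(16) = 4.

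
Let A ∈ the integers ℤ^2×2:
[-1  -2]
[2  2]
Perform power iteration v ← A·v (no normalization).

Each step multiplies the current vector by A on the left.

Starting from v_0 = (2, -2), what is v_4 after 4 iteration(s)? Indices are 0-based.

v_0 = (2, -2).
v_1 = A·v_0 = (2, 0).
v_2 = A·v_1 = (-2, 4).
v_3 = A·v_2 = (-6, 4).
v_4 = A·v_3 = (-2, -4).

v_4 = (-2, -4)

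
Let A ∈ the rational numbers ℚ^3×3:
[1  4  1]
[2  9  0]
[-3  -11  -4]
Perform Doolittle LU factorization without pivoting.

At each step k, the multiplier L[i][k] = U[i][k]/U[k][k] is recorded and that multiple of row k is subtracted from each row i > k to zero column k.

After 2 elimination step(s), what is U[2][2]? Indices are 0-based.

Step 1: pivot at (0,0) is 1.
  row1 ← row1 − (2)·row0  ⇒  L[1][0]=2, U row1=(0, 1, -2)
  row2 ← row2 − (-3)·row0  ⇒  L[2][0]=-3, U row2=(0, 1, -1)
Step 2: pivot at (1,1) is 1.
  row2 ← row2 − (1)·row1  ⇒  L[2][1]=1, U row2=(0, 0, 1)

U[2][2] = 1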